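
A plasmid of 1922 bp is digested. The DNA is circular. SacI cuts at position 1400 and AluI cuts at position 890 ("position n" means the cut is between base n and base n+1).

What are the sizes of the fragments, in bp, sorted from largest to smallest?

Combined cut positions (sorted): 890, 1400.
Circular molecule, 2 cuts → 2 fragments:
  1400 − 890 = 510 bp
  wrap: 1922 − 1400 + 890 = 1412 bp
Sorted largest to smallest: 1412, 510 bp.

1412, 510 bp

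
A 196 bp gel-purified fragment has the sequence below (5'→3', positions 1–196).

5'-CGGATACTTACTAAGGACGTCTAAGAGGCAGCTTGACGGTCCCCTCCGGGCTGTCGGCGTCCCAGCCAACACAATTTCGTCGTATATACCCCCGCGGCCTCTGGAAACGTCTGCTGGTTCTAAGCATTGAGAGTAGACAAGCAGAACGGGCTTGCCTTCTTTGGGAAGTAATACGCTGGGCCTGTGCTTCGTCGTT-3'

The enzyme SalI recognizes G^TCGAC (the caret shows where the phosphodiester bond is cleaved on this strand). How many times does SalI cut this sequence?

No occurrence of GTCGAC is present in the sequence.
SalI does not cut: 0 sites.

0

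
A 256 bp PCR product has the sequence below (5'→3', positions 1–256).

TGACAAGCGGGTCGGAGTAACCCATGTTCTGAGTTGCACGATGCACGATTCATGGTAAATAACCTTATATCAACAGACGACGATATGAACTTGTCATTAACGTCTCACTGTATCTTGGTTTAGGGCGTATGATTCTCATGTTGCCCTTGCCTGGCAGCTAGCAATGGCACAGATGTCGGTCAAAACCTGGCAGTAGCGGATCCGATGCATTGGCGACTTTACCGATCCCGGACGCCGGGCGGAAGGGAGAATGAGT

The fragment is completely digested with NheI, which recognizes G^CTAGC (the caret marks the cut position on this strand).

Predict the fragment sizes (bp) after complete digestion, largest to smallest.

The NheI site (GCTAGC) starts at position 157.
NheI cuts after the first base of each site, so after position 157.
Linear molecule, 1 cut → 2 fragments:
  1–157 → 157 bp
  158–256 → 99 bp
Sorted largest to smallest: 157, 99 bp.

157, 99 bp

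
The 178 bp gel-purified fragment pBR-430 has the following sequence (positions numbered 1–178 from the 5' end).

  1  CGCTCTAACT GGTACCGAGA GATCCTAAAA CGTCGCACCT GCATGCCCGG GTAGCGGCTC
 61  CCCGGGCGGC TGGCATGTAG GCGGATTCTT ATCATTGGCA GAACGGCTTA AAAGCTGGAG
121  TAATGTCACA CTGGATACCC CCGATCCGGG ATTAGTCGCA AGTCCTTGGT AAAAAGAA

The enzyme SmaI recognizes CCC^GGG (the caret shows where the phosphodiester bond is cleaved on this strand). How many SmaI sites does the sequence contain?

CCCGGG occurs starting at positions 46, 61.
SmaI cuts at 2 sites.

2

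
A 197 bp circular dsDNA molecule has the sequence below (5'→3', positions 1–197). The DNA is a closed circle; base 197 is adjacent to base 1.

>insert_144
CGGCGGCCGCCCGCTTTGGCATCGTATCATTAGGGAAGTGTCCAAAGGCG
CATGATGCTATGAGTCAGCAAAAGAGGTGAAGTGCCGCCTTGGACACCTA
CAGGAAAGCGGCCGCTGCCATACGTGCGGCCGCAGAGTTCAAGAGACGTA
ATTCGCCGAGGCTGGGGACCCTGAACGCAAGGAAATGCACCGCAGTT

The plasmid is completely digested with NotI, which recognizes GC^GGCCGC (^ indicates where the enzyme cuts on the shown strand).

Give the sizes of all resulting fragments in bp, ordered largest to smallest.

NotI sites (GCGGCCGC) start at positions 3, 108, 126.
NotI cuts after base 2 of each site, so after positions 4, 109, 127.
Circular molecule, 3 cuts → 3 fragments:
  5–109 → 105 bp
  110–127 → 18 bp
  128–197 then 1–4 → 70 + 4 = 74 bp
Sorted largest to smallest: 105, 74, 18 bp.

105, 74, 18 bp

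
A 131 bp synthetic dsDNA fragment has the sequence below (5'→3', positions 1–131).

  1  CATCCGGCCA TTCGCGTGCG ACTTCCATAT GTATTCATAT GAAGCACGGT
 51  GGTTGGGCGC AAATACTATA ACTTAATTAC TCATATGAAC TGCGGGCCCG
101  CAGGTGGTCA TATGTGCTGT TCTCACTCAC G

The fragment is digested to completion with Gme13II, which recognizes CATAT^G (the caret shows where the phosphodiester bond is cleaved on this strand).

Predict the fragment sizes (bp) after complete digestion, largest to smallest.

46, 30, 27, 18, 10 bp

Gme13II sites (CATATG) start at positions 26, 36, 82, 109.
Gme13II cuts after base 5 of each site (before the last base), so after positions 30, 40, 86, 113.
Linear molecule, 4 cuts → 5 fragments:
  1–30 → 30 bp
  31–40 → 10 bp
  41–86 → 46 bp
  87–113 → 27 bp
  114–131 → 18 bp
Sorted largest to smallest: 46, 30, 27, 18, 10 bp.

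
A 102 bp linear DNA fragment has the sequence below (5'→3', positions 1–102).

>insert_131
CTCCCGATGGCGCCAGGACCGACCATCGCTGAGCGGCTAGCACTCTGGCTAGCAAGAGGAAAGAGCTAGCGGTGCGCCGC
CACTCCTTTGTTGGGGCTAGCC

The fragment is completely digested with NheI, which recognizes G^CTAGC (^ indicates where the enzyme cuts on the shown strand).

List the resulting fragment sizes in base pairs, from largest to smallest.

36, 31, 17, 12, 6 bp

NheI sites (GCTAGC) start at positions 36, 48, 65, 96.
NheI cuts after the first base of each site, so after positions 36, 48, 65, 96.
Linear molecule, 4 cuts → 5 fragments:
  1–36 → 36 bp
  37–48 → 12 bp
  49–65 → 17 bp
  66–96 → 31 bp
  97–102 → 6 bp
Sorted largest to smallest: 36, 31, 17, 12, 6 bp.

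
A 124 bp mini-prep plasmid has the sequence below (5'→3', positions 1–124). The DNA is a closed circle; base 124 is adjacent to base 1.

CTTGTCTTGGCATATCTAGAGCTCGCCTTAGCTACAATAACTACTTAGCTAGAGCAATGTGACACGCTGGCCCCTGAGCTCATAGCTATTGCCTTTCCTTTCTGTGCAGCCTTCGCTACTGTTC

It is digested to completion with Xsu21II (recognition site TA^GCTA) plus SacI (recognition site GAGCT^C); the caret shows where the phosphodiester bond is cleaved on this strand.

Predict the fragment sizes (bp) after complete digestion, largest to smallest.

63, 33, 17, 7, 4 bp

Xsu21II sites (TAGCTA) start at positions 29, 46, 83.
Xsu21II cuts after base 2 of each site, so after positions 30, 47, 84.
SacI sites (GAGCTC) start at positions 19, 76.
SacI cuts after base 5 of each site (before the last base), so after positions 23, 80.
Combined cut positions: 23, 30, 47, 80, 84.
Circular molecule, 5 cuts → 5 fragments:
  24–30 → 7 bp
  31–47 → 17 bp
  48–80 → 33 bp
  81–84 → 4 bp
  85–124 then 1–23 → 40 + 23 = 63 bp
Sorted largest to smallest: 63, 33, 17, 7, 4 bp.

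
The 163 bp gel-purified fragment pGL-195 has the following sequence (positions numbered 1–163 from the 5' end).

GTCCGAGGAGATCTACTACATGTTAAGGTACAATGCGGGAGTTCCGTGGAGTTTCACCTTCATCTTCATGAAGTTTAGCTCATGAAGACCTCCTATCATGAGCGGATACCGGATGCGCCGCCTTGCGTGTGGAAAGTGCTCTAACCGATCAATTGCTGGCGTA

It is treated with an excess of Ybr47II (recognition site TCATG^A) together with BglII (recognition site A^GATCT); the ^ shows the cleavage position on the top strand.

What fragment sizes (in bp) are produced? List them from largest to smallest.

63, 61, 16, 14, 9 bp

Ybr47II sites (TCATGA) start at positions 66, 80, 96.
Ybr47II cuts after base 5 of each site (before the last base), so after positions 70, 84, 100.
The BglII site (AGATCT) starts at position 9.
BglII cuts after the first base of each site, so after position 9.
Combined cut positions: 9, 70, 84, 100.
Linear molecule, 4 cuts → 5 fragments:
  1–9 → 9 bp
  10–70 → 61 bp
  71–84 → 14 bp
  85–100 → 16 bp
  101–163 → 63 bp
Sorted largest to smallest: 63, 61, 16, 14, 9 bp.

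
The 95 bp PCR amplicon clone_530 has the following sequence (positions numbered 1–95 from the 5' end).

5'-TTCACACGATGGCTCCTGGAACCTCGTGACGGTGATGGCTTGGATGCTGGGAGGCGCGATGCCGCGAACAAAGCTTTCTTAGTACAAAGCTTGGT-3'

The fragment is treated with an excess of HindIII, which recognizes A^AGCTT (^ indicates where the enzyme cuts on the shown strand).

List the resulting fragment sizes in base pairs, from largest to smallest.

HindIII sites (AAGCTT) start at positions 71, 87.
HindIII cuts after the first base of each site, so after positions 71, 87.
Linear molecule, 2 cuts → 3 fragments:
  1–71 → 71 bp
  72–87 → 16 bp
  88–95 → 8 bp
Sorted largest to smallest: 71, 16, 8 bp.

71, 16, 8 bp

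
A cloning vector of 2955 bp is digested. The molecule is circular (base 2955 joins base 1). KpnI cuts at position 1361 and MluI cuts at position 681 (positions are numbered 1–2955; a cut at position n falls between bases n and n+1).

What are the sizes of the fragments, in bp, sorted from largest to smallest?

2275, 680 bp

Combined cut positions (sorted): 681, 1361.
Circular molecule, 2 cuts → 2 fragments:
  1361 − 681 = 680 bp
  wrap: 2955 − 1361 + 681 = 2275 bp
Sorted largest to smallest: 2275, 680 bp.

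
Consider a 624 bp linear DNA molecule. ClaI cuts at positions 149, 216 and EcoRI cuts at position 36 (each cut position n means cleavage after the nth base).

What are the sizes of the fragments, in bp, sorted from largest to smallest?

Combined cut positions (sorted): 36, 149, 216.
Linear molecule, 3 cuts → 4 fragments:
  36 − 0 = 36 bp
  149 − 36 = 113 bp
  216 − 149 = 67 bp
  624 − 216 = 408 bp
Sorted largest to smallest: 408, 113, 67, 36 bp.

408, 113, 67, 36 bp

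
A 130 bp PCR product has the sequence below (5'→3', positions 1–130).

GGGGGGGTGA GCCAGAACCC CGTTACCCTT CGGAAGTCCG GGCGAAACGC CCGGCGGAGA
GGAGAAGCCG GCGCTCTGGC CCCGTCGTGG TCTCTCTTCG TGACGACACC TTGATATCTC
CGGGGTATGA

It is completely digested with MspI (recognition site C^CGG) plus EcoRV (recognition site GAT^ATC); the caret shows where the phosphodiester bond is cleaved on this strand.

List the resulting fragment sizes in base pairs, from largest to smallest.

MspI sites (CCGG) start at positions 38, 51, 68, 120.
MspI cuts after the first base of each site, so after positions 38, 51, 68, 120.
The EcoRV site (GATATC) starts at position 113.
EcoRV cuts after base 3 of each site, so after position 115.
Combined cut positions: 38, 51, 68, 115, 120.
Linear molecule, 5 cuts → 6 fragments:
  1–38 → 38 bp
  39–51 → 13 bp
  52–68 → 17 bp
  69–115 → 47 bp
  116–120 → 5 bp
  121–130 → 10 bp
Sorted largest to smallest: 47, 38, 17, 13, 10, 5 bp.

47, 38, 17, 13, 10, 5 bp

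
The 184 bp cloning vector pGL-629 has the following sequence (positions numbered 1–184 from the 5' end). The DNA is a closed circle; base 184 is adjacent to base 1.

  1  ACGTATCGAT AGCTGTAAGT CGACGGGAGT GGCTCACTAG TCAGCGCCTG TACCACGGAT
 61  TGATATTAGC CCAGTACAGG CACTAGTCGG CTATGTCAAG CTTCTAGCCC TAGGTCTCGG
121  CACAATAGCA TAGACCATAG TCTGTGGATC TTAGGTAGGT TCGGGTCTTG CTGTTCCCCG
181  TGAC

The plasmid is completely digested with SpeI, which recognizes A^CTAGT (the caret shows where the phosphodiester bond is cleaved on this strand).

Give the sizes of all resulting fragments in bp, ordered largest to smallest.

138, 46 bp

SpeI sites (ACTAGT) start at positions 36, 82.
SpeI cuts after the first base of each site, so after positions 36, 82.
Circular molecule, 2 cuts → 2 fragments:
  37–82 → 46 bp
  83–184 then 1–36 → 102 + 36 = 138 bp
Sorted largest to smallest: 138, 46 bp.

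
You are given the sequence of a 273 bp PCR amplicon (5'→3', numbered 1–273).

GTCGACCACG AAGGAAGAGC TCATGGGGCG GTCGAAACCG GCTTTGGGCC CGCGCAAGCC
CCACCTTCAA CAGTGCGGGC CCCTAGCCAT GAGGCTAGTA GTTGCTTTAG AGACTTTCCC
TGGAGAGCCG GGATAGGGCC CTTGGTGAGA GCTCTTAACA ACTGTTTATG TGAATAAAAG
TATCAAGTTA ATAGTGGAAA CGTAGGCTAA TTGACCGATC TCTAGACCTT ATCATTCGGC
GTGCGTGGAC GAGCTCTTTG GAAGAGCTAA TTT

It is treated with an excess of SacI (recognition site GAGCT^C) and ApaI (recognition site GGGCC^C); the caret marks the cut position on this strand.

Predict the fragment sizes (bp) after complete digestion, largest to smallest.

102, 59, 31, 29, 21, 18, 13 bp

SacI sites (GAGCTC) start at positions 17, 149, 251.
SacI cuts after base 5 of each site (before the last base), so after positions 21, 153, 255.
ApaI sites (GGGCCC) start at positions 46, 77, 136.
ApaI cuts after base 5 of each site (before the last base), so after positions 50, 81, 140.
Combined cut positions: 21, 50, 81, 140, 153, 255.
Linear molecule, 6 cuts → 7 fragments:
  1–21 → 21 bp
  22–50 → 29 bp
  51–81 → 31 bp
  82–140 → 59 bp
  141–153 → 13 bp
  154–255 → 102 bp
  256–273 → 18 bp
Sorted largest to smallest: 102, 59, 31, 29, 21, 18, 13 bp.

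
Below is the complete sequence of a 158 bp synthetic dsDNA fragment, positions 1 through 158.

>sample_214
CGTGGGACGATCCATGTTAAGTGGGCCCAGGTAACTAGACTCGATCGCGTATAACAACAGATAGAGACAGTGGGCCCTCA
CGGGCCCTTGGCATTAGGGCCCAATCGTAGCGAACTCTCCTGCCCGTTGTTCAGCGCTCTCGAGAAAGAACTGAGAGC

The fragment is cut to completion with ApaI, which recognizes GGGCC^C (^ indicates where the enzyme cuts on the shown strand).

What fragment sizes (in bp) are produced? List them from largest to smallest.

57, 49, 27, 15, 10 bp

ApaI sites (GGGCCC) start at positions 23, 72, 82, 97.
ApaI cuts after base 5 of each site (before the last base), so after positions 27, 76, 86, 101.
Linear molecule, 4 cuts → 5 fragments:
  1–27 → 27 bp
  28–76 → 49 bp
  77–86 → 10 bp
  87–101 → 15 bp
  102–158 → 57 bp
Sorted largest to smallest: 57, 49, 27, 15, 10 bp.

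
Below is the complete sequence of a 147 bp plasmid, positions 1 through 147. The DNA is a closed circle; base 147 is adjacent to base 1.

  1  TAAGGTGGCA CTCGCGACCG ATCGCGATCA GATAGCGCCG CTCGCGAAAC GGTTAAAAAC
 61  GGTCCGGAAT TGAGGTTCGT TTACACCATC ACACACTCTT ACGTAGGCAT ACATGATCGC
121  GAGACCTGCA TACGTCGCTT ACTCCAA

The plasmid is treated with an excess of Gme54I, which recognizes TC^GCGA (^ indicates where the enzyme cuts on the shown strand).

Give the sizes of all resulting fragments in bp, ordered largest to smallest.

75, 42, 20, 10 bp

Gme54I sites (TCGCGA) start at positions 12, 22, 42, 117.
Gme54I cuts after base 2 of each site, so after positions 13, 23, 43, 118.
Circular molecule, 4 cuts → 4 fragments:
  14–23 → 10 bp
  24–43 → 20 bp
  44–118 → 75 bp
  119–147 then 1–13 → 29 + 13 = 42 bp
Sorted largest to smallest: 75, 42, 20, 10 bp.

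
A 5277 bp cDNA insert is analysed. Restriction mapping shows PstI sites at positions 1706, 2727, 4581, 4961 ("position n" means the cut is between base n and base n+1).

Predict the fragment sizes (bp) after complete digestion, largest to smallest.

1854, 1706, 1021, 380, 316 bp

Linear molecule, 4 cuts → 5 fragments:
  1706 − 0 = 1706 bp
  2727 − 1706 = 1021 bp
  4581 − 2727 = 1854 bp
  4961 − 4581 = 380 bp
  5277 − 4961 = 316 bp
Sorted largest to smallest: 1854, 1706, 1021, 380, 316 bp.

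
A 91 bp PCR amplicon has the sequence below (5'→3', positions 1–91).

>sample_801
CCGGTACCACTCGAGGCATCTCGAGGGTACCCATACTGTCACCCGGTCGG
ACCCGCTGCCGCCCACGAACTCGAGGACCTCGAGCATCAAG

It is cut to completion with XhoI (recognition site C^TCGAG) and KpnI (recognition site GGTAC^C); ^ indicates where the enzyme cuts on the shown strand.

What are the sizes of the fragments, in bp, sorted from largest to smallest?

40, 12, 10, 10, 9, 7, 3 bp

XhoI sites (CTCGAG) start at positions 10, 20, 70, 79.
XhoI cuts after the first base of each site, so after positions 10, 20, 70, 79.
KpnI sites (GGTACC) start at positions 3, 26.
KpnI cuts after base 5 of each site (before the last base), so after positions 7, 30.
Combined cut positions: 7, 10, 20, 30, 70, 79.
Linear molecule, 6 cuts → 7 fragments:
  1–7 → 7 bp
  8–10 → 3 bp
  11–20 → 10 bp
  21–30 → 10 bp
  31–70 → 40 bp
  71–79 → 9 bp
  80–91 → 12 bp
Sorted largest to smallest: 40, 12, 10, 10, 9, 7, 3 bp.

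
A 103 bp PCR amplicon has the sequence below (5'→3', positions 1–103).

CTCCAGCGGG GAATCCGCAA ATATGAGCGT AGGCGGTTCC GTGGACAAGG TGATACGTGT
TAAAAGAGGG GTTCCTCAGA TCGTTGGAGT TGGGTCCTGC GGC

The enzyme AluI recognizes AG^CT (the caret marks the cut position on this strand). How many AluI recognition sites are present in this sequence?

No occurrence of AGCT is present in the sequence.
AluI does not cut: 0 sites.

0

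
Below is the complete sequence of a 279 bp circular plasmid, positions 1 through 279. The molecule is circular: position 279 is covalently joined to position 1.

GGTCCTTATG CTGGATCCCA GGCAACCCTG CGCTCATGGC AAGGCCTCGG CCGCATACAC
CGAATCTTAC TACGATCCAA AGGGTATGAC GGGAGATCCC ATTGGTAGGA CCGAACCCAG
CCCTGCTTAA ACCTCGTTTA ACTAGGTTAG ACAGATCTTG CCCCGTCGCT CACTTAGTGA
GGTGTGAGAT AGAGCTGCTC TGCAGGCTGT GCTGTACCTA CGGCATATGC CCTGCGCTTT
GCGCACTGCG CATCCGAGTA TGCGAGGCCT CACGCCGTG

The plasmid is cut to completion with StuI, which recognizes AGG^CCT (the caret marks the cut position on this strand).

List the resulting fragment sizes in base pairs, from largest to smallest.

223, 56 bp

StuI sites (AGGCCT) start at positions 42, 265.
StuI cuts after base 3 of each site, so after positions 44, 267.
Circular molecule, 2 cuts → 2 fragments:
  45–267 → 223 bp
  268–279 then 1–44 → 12 + 44 = 56 bp
Sorted largest to smallest: 223, 56 bp.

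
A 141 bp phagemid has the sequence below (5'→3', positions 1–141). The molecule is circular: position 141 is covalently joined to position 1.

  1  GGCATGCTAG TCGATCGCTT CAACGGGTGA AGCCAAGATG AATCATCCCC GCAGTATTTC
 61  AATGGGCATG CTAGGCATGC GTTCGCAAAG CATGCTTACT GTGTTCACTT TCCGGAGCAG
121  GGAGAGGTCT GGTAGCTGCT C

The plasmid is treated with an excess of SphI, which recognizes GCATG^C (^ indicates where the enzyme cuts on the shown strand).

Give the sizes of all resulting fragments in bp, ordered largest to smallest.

SphI sites (GCATGC) start at positions 2, 66, 75, 90.
SphI cuts after base 5 of each site (before the last base), so after positions 6, 70, 79, 94.
Circular molecule, 4 cuts → 4 fragments:
  7–70 → 64 bp
  71–79 → 9 bp
  80–94 → 15 bp
  95–141 then 1–6 → 47 + 6 = 53 bp
Sorted largest to smallest: 64, 53, 15, 9 bp.

64, 53, 15, 9 bp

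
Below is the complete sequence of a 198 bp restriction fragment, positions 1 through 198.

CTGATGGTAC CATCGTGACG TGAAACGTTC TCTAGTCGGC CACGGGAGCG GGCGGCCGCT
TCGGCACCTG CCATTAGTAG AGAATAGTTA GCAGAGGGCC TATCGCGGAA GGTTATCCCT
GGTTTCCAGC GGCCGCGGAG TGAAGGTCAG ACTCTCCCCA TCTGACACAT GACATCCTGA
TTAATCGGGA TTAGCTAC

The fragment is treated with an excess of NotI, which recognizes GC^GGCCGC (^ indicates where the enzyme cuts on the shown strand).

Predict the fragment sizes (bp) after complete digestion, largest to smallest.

NotI sites (GCGGCCGC) start at positions 52, 129.
NotI cuts after base 2 of each site, so after positions 53, 130.
Linear molecule, 2 cuts → 3 fragments:
  1–53 → 53 bp
  54–130 → 77 bp
  131–198 → 68 bp
Sorted largest to smallest: 77, 68, 53 bp.

77, 68, 53 bp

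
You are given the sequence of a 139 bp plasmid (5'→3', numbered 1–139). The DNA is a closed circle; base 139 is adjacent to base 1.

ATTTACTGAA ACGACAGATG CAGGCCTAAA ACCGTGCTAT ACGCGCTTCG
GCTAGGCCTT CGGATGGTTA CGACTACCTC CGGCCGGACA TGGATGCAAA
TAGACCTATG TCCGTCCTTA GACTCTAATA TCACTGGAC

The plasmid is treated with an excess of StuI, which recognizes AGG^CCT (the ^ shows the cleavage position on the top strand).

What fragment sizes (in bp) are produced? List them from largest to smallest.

107, 32 bp

StuI sites (AGGCCT) start at positions 22, 54.
StuI cuts after base 3 of each site, so after positions 24, 56.
Circular molecule, 2 cuts → 2 fragments:
  25–56 → 32 bp
  57–139 then 1–24 → 83 + 24 = 107 bp
Sorted largest to smallest: 107, 32 bp.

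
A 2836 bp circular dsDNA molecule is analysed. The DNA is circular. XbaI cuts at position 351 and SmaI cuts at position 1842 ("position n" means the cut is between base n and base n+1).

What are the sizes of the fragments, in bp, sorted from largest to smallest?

Combined cut positions (sorted): 351, 1842.
Circular molecule, 2 cuts → 2 fragments:
  1842 − 351 = 1491 bp
  wrap: 2836 − 1842 + 351 = 1345 bp
Sorted largest to smallest: 1491, 1345 bp.

1491, 1345 bp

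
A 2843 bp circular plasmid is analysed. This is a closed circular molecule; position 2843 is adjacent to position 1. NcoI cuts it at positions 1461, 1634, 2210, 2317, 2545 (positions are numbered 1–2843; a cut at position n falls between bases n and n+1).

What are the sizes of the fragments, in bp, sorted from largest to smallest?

Circular molecule, 5 cuts → 5 fragments:
  1634 − 1461 = 173 bp
  2210 − 1634 = 576 bp
  2317 − 2210 = 107 bp
  2545 − 2317 = 228 bp
  wrap: 2843 − 2545 + 1461 = 1759 bp
Sorted largest to smallest: 1759, 576, 228, 173, 107 bp.

1759, 576, 228, 173, 107 bp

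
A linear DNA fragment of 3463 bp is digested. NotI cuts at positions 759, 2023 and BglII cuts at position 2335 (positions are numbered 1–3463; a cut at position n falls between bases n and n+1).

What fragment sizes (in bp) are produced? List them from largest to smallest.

1264, 1128, 759, 312 bp

Combined cut positions (sorted): 759, 2023, 2335.
Linear molecule, 3 cuts → 4 fragments:
  759 − 0 = 759 bp
  2023 − 759 = 1264 bp
  2335 − 2023 = 312 bp
  3463 − 2335 = 1128 bp
Sorted largest to smallest: 1264, 1128, 759, 312 bp.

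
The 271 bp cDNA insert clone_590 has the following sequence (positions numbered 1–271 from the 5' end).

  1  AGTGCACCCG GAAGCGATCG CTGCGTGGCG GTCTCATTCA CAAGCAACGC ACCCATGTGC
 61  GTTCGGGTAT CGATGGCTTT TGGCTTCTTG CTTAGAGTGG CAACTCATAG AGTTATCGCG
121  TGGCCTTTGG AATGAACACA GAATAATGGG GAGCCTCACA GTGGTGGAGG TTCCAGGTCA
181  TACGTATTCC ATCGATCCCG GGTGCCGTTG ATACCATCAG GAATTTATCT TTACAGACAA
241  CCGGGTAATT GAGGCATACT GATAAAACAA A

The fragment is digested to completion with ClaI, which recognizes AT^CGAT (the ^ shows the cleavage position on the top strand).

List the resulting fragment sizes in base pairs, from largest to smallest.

ClaI sites (ATCGAT) start at positions 69, 191.
ClaI cuts after base 2 of each site, so after positions 70, 192.
Linear molecule, 2 cuts → 3 fragments:
  1–70 → 70 bp
  71–192 → 122 bp
  193–271 → 79 bp
Sorted largest to smallest: 122, 79, 70 bp.

122, 79, 70 bp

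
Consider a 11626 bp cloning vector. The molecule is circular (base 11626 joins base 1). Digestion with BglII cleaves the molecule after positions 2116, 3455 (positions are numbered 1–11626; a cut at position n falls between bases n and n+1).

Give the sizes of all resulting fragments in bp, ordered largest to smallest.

Circular molecule, 2 cuts → 2 fragments:
  3455 − 2116 = 1339 bp
  wrap: 11626 − 3455 + 2116 = 10287 bp
Sorted largest to smallest: 10287, 1339 bp.

10287, 1339 bp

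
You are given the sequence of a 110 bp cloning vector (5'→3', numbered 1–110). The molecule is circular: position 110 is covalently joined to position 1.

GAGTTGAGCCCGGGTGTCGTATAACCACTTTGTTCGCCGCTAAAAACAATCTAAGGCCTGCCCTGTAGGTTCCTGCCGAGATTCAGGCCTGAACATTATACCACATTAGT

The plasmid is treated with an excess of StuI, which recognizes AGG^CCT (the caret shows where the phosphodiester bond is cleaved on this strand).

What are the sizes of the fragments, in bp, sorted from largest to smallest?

StuI sites (AGGCCT) start at positions 54, 85.
StuI cuts after base 3 of each site, so after positions 56, 87.
Circular molecule, 2 cuts → 2 fragments:
  57–87 → 31 bp
  88–110 then 1–56 → 23 + 56 = 79 bp
Sorted largest to smallest: 79, 31 bp.

79, 31 bp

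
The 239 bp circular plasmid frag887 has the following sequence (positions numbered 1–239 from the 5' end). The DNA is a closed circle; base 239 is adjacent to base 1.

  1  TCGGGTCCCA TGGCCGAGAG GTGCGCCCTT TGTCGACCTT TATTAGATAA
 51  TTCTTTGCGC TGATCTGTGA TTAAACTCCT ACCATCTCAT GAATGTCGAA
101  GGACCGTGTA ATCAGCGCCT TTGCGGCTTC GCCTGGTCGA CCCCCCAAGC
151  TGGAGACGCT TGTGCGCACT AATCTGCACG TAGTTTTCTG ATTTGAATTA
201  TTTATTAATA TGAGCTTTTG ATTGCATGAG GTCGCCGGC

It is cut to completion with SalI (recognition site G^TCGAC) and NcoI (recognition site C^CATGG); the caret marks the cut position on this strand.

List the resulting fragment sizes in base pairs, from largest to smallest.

111, 104, 24 bp

SalI sites (GTCGAC) start at positions 32, 136.
SalI cuts after the first base of each site, so after positions 32, 136.
The NcoI site (CCATGG) starts at position 8.
NcoI cuts after the first base of each site, so after position 8.
Combined cut positions: 8, 32, 136.
Circular molecule, 3 cuts → 3 fragments:
  9–32 → 24 bp
  33–136 → 104 bp
  137–239 then 1–8 → 103 + 8 = 111 bp
Sorted largest to smallest: 111, 104, 24 bp.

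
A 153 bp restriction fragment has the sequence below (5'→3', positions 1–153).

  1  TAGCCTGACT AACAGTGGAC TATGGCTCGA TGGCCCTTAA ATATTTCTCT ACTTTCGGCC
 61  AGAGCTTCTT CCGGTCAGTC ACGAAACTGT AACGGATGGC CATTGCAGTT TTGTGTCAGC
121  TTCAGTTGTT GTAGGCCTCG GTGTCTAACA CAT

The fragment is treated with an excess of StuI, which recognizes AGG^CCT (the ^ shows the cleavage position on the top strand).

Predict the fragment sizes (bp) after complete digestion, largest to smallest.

135, 18 bp

The StuI site (AGGCCT) starts at position 133.
StuI cuts after base 3 of each site, so after position 135.
Linear molecule, 1 cut → 2 fragments:
  1–135 → 135 bp
  136–153 → 18 bp
Sorted largest to smallest: 135, 18 bp.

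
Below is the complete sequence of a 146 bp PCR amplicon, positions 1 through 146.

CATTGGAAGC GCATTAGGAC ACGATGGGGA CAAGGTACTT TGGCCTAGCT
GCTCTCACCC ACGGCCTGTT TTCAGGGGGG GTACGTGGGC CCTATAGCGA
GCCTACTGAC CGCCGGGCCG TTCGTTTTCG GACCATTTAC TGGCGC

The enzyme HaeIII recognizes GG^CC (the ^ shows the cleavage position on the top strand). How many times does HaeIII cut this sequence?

GGCC occurs starting at positions 42, 63, 88, 116.
HaeIII cuts at 4 sites.

4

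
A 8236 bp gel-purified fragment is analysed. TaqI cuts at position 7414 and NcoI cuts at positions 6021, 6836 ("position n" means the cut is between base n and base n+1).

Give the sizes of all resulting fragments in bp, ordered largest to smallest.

Combined cut positions (sorted): 6021, 6836, 7414.
Linear molecule, 3 cuts → 4 fragments:
  6021 − 0 = 6021 bp
  6836 − 6021 = 815 bp
  7414 − 6836 = 578 bp
  8236 − 7414 = 822 bp
Sorted largest to smallest: 6021, 822, 815, 578 bp.

6021, 822, 815, 578 bp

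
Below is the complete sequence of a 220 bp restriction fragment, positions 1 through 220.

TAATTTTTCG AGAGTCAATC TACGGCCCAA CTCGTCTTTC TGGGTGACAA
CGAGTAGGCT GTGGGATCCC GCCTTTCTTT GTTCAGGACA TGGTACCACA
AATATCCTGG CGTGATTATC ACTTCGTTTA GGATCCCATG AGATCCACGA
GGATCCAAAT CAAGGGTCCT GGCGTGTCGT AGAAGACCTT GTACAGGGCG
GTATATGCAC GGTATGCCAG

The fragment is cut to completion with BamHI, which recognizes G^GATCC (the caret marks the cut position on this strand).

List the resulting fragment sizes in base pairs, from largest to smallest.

69, 67, 64, 20 bp

BamHI sites (GGATCC) start at positions 64, 131, 151.
BamHI cuts after the first base of each site, so after positions 64, 131, 151.
Linear molecule, 3 cuts → 4 fragments:
  1–64 → 64 bp
  65–131 → 67 bp
  132–151 → 20 bp
  152–220 → 69 bp
Sorted largest to smallest: 69, 67, 64, 20 bp.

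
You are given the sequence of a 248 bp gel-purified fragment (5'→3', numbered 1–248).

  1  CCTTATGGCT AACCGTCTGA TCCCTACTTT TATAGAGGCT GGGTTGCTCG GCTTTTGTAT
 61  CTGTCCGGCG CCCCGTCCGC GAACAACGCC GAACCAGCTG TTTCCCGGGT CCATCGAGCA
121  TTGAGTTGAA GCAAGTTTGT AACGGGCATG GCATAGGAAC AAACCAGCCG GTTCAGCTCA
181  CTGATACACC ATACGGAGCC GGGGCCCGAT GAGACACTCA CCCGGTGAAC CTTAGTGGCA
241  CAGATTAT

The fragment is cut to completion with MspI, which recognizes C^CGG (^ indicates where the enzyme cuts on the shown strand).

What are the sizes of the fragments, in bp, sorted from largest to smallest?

65, 63, 40, 31, 26, 23 bp

MspI sites (CCGG) start at positions 65, 105, 168, 199, 222.
MspI cuts after the first base of each site, so after positions 65, 105, 168, 199, 222.
Linear molecule, 5 cuts → 6 fragments:
  1–65 → 65 bp
  66–105 → 40 bp
  106–168 → 63 bp
  169–199 → 31 bp
  200–222 → 23 bp
  223–248 → 26 bp
Sorted largest to smallest: 65, 63, 40, 31, 26, 23 bp.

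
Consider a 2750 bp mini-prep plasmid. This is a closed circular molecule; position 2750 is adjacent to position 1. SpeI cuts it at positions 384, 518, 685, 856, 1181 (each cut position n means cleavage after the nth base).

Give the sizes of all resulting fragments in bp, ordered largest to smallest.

1953, 325, 171, 167, 134 bp

Circular molecule, 5 cuts → 5 fragments:
  518 − 384 = 134 bp
  685 − 518 = 167 bp
  856 − 685 = 171 bp
  1181 − 856 = 325 bp
  wrap: 2750 − 1181 + 384 = 1953 bp
Sorted largest to smallest: 1953, 325, 171, 167, 134 bp.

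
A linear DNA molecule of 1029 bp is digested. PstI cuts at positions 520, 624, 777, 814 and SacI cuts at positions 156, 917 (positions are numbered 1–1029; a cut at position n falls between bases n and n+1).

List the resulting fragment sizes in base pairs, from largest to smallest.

Combined cut positions (sorted): 156, 520, 624, 777, 814, 917.
Linear molecule, 6 cuts → 7 fragments:
  156 − 0 = 156 bp
  520 − 156 = 364 bp
  624 − 520 = 104 bp
  777 − 624 = 153 bp
  814 − 777 = 37 bp
  917 − 814 = 103 bp
  1029 − 917 = 112 bp
Sorted largest to smallest: 364, 156, 153, 112, 104, 103, 37 bp.

364, 156, 153, 112, 104, 103, 37 bp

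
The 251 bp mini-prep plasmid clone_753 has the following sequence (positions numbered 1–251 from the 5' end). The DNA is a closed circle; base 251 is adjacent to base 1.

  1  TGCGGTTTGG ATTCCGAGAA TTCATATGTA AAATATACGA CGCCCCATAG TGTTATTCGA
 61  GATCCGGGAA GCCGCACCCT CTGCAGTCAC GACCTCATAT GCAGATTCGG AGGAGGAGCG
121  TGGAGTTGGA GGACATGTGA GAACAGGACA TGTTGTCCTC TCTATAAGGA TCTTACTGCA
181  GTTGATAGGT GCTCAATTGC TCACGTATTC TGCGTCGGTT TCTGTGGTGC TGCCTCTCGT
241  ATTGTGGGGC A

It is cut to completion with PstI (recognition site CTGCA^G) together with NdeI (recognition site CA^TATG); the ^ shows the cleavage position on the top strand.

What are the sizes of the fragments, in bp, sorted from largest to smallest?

95, 83, 61, 12 bp

PstI sites (CTGCAG) start at positions 81, 176.
PstI cuts after base 5 of each site (before the last base), so after positions 85, 180.
NdeI sites (CATATG) start at positions 23, 96.
NdeI cuts after base 2 of each site, so after positions 24, 97.
Combined cut positions: 24, 85, 97, 180.
Circular molecule, 4 cuts → 4 fragments:
  25–85 → 61 bp
  86–97 → 12 bp
  98–180 → 83 bp
  181–251 then 1–24 → 71 + 24 = 95 bp
Sorted largest to smallest: 95, 83, 61, 12 bp.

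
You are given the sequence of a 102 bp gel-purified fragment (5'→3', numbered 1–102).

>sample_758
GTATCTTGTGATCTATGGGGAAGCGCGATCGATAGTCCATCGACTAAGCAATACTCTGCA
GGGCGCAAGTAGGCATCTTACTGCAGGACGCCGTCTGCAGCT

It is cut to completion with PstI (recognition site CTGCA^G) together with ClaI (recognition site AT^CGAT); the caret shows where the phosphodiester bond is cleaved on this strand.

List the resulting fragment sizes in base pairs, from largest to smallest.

31, 29, 25, 14, 3 bp

PstI sites (CTGCAG) start at positions 56, 81, 95.
PstI cuts after base 5 of each site (before the last base), so after positions 60, 85, 99.
The ClaI site (ATCGAT) starts at position 28.
ClaI cuts after base 2 of each site, so after position 29.
Combined cut positions: 29, 60, 85, 99.
Linear molecule, 4 cuts → 5 fragments:
  1–29 → 29 bp
  30–60 → 31 bp
  61–85 → 25 bp
  86–99 → 14 bp
  100–102 → 3 bp
Sorted largest to smallest: 31, 29, 25, 14, 3 bp.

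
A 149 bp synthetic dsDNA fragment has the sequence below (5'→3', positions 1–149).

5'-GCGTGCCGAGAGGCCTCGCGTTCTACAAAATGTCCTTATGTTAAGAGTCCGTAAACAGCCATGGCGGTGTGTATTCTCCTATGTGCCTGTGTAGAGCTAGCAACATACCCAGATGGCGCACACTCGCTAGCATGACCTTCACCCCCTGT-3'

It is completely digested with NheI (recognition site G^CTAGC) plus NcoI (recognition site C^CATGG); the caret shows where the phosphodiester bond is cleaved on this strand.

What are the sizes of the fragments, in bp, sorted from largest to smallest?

59, 37, 30, 23 bp

NheI sites (GCTAGC) start at positions 96, 126.
NheI cuts after the first base of each site, so after positions 96, 126.
The NcoI site (CCATGG) starts at position 59.
NcoI cuts after the first base of each site, so after position 59.
Combined cut positions: 59, 96, 126.
Linear molecule, 3 cuts → 4 fragments:
  1–59 → 59 bp
  60–96 → 37 bp
  97–126 → 30 bp
  127–149 → 23 bp
Sorted largest to smallest: 59, 37, 30, 23 bp.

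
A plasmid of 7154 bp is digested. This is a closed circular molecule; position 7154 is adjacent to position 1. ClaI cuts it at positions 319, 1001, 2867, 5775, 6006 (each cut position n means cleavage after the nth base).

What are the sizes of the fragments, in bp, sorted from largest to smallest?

2908, 1866, 1467, 682, 231 bp

Circular molecule, 5 cuts → 5 fragments:
  1001 − 319 = 682 bp
  2867 − 1001 = 1866 bp
  5775 − 2867 = 2908 bp
  6006 − 5775 = 231 bp
  wrap: 7154 − 6006 + 319 = 1467 bp
Sorted largest to smallest: 2908, 1866, 1467, 682, 231 bp.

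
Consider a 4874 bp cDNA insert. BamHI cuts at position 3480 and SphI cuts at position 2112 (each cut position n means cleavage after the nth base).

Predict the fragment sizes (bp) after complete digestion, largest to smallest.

2112, 1394, 1368 bp

Combined cut positions (sorted): 2112, 3480.
Linear molecule, 2 cuts → 3 fragments:
  2112 − 0 = 2112 bp
  3480 − 2112 = 1368 bp
  4874 − 3480 = 1394 bp
Sorted largest to smallest: 2112, 1394, 1368 bp.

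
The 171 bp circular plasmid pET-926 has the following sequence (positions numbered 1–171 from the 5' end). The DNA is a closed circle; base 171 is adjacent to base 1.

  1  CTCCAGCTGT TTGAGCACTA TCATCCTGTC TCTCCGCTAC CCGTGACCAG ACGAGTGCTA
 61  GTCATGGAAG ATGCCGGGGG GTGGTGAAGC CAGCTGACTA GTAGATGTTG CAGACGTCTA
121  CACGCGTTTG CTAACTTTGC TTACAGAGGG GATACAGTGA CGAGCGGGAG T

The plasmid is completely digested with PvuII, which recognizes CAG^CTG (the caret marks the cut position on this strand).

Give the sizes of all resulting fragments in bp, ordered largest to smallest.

87, 84 bp

PvuII sites (CAGCTG) start at positions 4, 91.
PvuII cuts after base 3 of each site, so after positions 6, 93.
Circular molecule, 2 cuts → 2 fragments:
  7–93 → 87 bp
  94–171 then 1–6 → 78 + 6 = 84 bp
Sorted largest to smallest: 87, 84 bp.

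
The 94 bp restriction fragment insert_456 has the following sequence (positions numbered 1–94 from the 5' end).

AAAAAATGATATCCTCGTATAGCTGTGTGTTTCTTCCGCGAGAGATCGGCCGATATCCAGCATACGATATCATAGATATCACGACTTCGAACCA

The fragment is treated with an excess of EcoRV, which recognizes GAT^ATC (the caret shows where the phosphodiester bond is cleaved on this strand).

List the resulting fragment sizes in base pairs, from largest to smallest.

EcoRV sites (GATATC) start at positions 8, 52, 66, 75.
EcoRV cuts after base 3 of each site, so after positions 10, 54, 68, 77.
Linear molecule, 4 cuts → 5 fragments:
  1–10 → 10 bp
  11–54 → 44 bp
  55–68 → 14 bp
  69–77 → 9 bp
  78–94 → 17 bp
Sorted largest to smallest: 44, 17, 14, 10, 9 bp.

44, 17, 14, 10, 9 bp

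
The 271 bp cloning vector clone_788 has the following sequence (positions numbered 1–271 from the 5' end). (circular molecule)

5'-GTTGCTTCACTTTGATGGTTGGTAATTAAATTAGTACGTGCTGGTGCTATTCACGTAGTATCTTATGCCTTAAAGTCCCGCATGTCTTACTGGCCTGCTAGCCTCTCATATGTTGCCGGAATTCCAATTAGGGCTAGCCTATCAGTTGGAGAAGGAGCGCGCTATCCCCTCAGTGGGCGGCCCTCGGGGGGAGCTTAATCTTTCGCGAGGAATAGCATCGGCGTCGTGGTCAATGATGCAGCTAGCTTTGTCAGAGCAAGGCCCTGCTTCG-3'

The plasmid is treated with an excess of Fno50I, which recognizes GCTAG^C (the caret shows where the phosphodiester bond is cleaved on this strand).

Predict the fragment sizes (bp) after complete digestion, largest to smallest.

127, 108, 36 bp

Fno50I sites (GCTAGC) start at positions 97, 133, 241.
Fno50I cuts after base 5 of each site (before the last base), so after positions 101, 137, 245.
Circular molecule, 3 cuts → 3 fragments:
  102–137 → 36 bp
  138–245 → 108 bp
  246–271 then 1–101 → 26 + 101 = 127 bp
Sorted largest to smallest: 127, 108, 36 bp.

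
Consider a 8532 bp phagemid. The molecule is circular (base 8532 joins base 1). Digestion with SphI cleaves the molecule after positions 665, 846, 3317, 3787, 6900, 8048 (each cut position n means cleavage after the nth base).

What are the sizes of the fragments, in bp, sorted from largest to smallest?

Circular molecule, 6 cuts → 6 fragments:
  846 − 665 = 181 bp
  3317 − 846 = 2471 bp
  3787 − 3317 = 470 bp
  6900 − 3787 = 3113 bp
  8048 − 6900 = 1148 bp
  wrap: 8532 − 8048 + 665 = 1149 bp
Sorted largest to smallest: 3113, 2471, 1149, 1148, 470, 181 bp.

3113, 2471, 1149, 1148, 470, 181 bp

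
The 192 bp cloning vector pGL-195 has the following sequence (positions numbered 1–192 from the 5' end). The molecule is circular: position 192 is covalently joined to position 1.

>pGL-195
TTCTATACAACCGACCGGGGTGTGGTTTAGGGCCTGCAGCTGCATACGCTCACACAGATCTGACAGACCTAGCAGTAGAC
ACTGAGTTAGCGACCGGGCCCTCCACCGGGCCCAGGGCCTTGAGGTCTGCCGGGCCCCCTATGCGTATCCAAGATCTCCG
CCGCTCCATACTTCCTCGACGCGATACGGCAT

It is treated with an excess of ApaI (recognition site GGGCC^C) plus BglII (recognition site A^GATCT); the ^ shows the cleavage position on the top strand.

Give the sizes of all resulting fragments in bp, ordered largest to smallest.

ApaI sites (GGGCCC) start at positions 96, 108, 132.
ApaI cuts after base 5 of each site (before the last base), so after positions 100, 112, 136.
BglII sites (AGATCT) start at positions 56, 152.
BglII cuts after the first base of each site, so after positions 56, 152.
Combined cut positions: 56, 100, 112, 136, 152.
Circular molecule, 5 cuts → 5 fragments:
  57–100 → 44 bp
  101–112 → 12 bp
  113–136 → 24 bp
  137–152 → 16 bp
  153–192 then 1–56 → 40 + 56 = 96 bp
Sorted largest to smallest: 96, 44, 24, 16, 12 bp.

96, 44, 24, 16, 12 bp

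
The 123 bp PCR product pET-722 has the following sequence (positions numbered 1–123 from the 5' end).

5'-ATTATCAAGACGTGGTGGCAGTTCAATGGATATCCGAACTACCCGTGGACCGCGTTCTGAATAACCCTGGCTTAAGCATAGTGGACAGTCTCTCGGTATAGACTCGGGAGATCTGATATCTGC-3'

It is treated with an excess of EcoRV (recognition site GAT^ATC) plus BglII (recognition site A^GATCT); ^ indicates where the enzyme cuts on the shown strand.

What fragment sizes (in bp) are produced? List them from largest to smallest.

78, 31, 8, 6 bp

EcoRV sites (GATATC) start at positions 29, 115.
EcoRV cuts after base 3 of each site, so after positions 31, 117.
The BglII site (AGATCT) starts at position 109.
BglII cuts after the first base of each site, so after position 109.
Combined cut positions: 31, 109, 117.
Linear molecule, 3 cuts → 4 fragments:
  1–31 → 31 bp
  32–109 → 78 bp
  110–117 → 8 bp
  118–123 → 6 bp
Sorted largest to smallest: 78, 31, 8, 6 bp.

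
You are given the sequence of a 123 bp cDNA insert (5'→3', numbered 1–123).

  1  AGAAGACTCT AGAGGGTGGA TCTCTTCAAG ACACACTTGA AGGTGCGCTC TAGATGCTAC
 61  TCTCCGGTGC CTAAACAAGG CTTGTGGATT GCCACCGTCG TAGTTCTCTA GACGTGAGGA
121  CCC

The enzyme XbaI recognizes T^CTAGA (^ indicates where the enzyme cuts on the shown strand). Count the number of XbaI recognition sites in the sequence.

3

TCTAGA occurs starting at positions 8, 49, 107.
XbaI cuts at 3 sites.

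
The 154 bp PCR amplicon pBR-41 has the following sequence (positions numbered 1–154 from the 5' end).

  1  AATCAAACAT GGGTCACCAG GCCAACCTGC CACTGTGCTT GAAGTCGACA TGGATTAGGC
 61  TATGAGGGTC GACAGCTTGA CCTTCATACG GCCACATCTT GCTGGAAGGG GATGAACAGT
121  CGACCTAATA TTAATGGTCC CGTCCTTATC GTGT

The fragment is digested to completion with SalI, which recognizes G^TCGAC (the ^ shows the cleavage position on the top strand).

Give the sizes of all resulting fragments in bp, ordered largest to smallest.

SalI sites (GTCGAC) start at positions 44, 68, 119.
SalI cuts after the first base of each site, so after positions 44, 68, 119.
Linear molecule, 3 cuts → 4 fragments:
  1–44 → 44 bp
  45–68 → 24 bp
  69–119 → 51 bp
  120–154 → 35 bp
Sorted largest to smallest: 51, 44, 35, 24 bp.

51, 44, 35, 24 bp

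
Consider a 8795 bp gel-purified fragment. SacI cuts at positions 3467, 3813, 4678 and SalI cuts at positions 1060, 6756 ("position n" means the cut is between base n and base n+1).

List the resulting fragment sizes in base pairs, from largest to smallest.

Combined cut positions (sorted): 1060, 3467, 3813, 4678, 6756.
Linear molecule, 5 cuts → 6 fragments:
  1060 − 0 = 1060 bp
  3467 − 1060 = 2407 bp
  3813 − 3467 = 346 bp
  4678 − 3813 = 865 bp
  6756 − 4678 = 2078 bp
  8795 − 6756 = 2039 bp
Sorted largest to smallest: 2407, 2078, 2039, 1060, 865, 346 bp.

2407, 2078, 2039, 1060, 865, 346 bp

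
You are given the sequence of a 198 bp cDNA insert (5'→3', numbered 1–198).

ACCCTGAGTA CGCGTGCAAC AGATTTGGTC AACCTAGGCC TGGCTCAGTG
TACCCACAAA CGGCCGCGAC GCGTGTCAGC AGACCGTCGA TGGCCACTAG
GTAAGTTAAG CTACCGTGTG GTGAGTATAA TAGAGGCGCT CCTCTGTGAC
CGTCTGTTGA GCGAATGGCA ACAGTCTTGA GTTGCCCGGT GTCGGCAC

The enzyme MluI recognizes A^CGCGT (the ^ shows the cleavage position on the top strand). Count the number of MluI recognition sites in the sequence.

2

ACGCGT occurs starting at positions 10, 69.
MluI cuts at 2 sites.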